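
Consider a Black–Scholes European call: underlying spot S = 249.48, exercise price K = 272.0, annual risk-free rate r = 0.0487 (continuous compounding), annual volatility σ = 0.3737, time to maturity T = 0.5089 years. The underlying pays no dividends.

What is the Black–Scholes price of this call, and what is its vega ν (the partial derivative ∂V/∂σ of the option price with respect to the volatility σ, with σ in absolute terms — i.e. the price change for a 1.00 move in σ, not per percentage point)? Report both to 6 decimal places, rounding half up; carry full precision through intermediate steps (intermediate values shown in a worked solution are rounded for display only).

price = 20.086494
ν = 70.660994

σ√T = 0.3737·√0.5089 = 0.266587
d₁ = (ln(S/K) + (r+σ²/2)T) / (σ√T) = (ln(249.48/272.0) + (0.0487+0.3737²/2)·0.5089) / 0.266587 = (-0.086423 + 0.060318) / 0.266587 = -0.097925
d₂ = d₁ − σ√T = -0.097925 − 0.266587 = -0.364512
e^{−rT} = e^{−0.0487·0.5089} = 0.975521
N(d₁) = 0.460996,  N(d₂) = 0.357738
Call price V = S·N(d₁) − K·e^{−rT}·N(d₂) = 115.009278 − 94.922785 = 20.086494
φ(d₁) = (1/√(2π))·e^{−d₁²/2} = 0.397034
ν = S·φ(d₁)·√T = 70.660994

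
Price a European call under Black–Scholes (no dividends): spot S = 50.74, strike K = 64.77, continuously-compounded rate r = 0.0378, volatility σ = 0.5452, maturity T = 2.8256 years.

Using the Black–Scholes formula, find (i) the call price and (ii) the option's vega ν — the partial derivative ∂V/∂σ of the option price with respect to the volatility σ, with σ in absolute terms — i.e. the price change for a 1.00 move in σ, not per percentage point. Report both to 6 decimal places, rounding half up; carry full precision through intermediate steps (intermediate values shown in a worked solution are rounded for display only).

price = 15.707117
ν = 32.446238

σ√T = 0.5452·√2.8256 = 0.916455
d₁ = (ln(S/K) + (r+σ²/2)T) / (σ√T) = (ln(50.74/64.77) + (0.0378+0.5452²/2)·2.8256) / 0.916455 = (-0.244128 + 0.526753) / 0.916455 = 0.308389
d₂ = d₁ − σ√T = 0.308389 − 0.916455 = -0.608066
e^{−rT} = e^{−0.0378·2.8256} = 0.898698
N(d₁) = 0.621107,  N(d₂) = 0.271572
Call price V = S·N(d₁) − K·e^{−rT}·N(d₂) = 31.514960 − 15.807843 = 15.707117
φ(d₁) = (1/√(2π))·e^{−d₁²/2} = 0.380416
ν = S·φ(d₁)·√T = 32.446238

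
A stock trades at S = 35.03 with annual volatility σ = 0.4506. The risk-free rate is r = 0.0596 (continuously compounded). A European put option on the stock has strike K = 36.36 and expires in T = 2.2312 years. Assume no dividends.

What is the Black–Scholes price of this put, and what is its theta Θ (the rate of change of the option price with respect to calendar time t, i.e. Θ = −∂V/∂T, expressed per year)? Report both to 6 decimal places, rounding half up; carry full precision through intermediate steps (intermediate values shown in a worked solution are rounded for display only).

σ√T = 0.4506·√2.2312 = 0.673070
d₁ = (ln(S/K) + (r+σ²/2)T) / (σ√T) = (ln(35.03/36.36) + (0.0596+0.4506²/2)·2.2312) / 0.673070 = (-0.037264 + 0.359491) / 0.673070 = 0.478742
d₂ = d₁ − σ√T = 0.478742 − 0.673070 = -0.194328
e^{−rT} = e^{−0.0596·2.2312} = 0.875483
N(−d₁) = 0.316061,  N(−d₂) = 0.577041
Put price V = K·e^{−rT}·N(−d₂) − S·N(−d₁) = 18.368683 − 11.071622 = 7.297061
φ(d₁) = (1/√(2π))·e^{−d₁²/2} = 0.355747
Θ = −S·φ(d₁)·σ/(2√T) + r·K·e^{−rT}·N(−d₂) = −1.879634 + 1.094774 = -0.784861

price = 7.297061
Θ = -0.784861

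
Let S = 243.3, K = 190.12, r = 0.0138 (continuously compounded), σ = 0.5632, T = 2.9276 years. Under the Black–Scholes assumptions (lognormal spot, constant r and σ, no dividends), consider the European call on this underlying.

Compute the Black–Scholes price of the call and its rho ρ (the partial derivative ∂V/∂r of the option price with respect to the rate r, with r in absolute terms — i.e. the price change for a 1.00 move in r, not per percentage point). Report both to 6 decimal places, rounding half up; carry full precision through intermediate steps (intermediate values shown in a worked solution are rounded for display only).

σ√T = 0.5632·√2.9276 = 0.963648
d₁ = (ln(S/K) + (r+σ²/2)T) / (σ√T) = (ln(243.3/190.12) + (0.0138+0.5632²/2)·2.9276) / 0.963648 = (0.246640 + 0.504710) / 0.963648 = 0.779693
d₂ = d₁ − σ√T = 0.779693 − 0.963648 = -0.183955
e^{−rT} = e^{−0.0138·2.9276} = 0.960404
N(d₁) = 0.782214,  N(d₂) = 0.427024
Call price V = S·N(d₁) − K·e^{−rT}·N(d₂) = 190.312704 − 77.971242 = 112.341462
ρ = K·T·e^{−rT}·N(d₂) = 228.268608

price = 112.341462
ρ = 228.268608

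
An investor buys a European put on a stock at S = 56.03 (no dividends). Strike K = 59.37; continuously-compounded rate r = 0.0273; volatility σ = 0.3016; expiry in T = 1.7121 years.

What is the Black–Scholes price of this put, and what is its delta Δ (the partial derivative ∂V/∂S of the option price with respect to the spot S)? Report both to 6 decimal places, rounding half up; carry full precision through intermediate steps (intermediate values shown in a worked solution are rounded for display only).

σ√T = 0.3016·√1.7121 = 0.394635
d₁ = (ln(S/K) + (r+σ²/2)T) / (σ√T) = (ln(56.03/59.37) + (0.0273+0.3016²/2)·1.7121) / 0.394635 = (-0.057902 + 0.124609) / 0.394635 = 0.169035
d₂ = d₁ − σ√T = 0.169035 − 0.394635 = -0.225601
e^{−rT} = e^{−0.0273·1.7121} = 0.954335
N(−d₁) = 0.432885,  N(−d₂) = 0.589244
Put price V = K·e^{−rT}·N(−d₂) − S·N(−d₁) = 33.385903 − 24.254529 = 9.131374
Δ = −N(−d₁) = -0.432885

price = 9.131374
Δ = -0.432885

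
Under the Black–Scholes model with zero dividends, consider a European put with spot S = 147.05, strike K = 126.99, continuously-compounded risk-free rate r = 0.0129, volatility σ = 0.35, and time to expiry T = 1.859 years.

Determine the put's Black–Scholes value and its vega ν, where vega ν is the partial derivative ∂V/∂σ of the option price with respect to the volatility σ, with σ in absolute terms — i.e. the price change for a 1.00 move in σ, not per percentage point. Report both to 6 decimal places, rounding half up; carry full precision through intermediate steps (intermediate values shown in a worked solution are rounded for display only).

price = 15.603470
ν = 66.962254

σ√T = 0.35·√1.859 = 0.477208
d₁ = (ln(S/K) + (r+σ²/2)T) / (σ√T) = (ln(147.05/126.99) + (0.0129+0.35²/2)·1.859) / 0.477208 = (0.146664 + 0.137845) / 0.477208 = 0.596195
d₂ = d₁ − σ√T = 0.596195 − 0.477208 = 0.118987
e^{−rT} = e^{−0.0129·1.859} = 0.976304
N(−d₁) = 0.275522,  N(−d₂) = 0.452643
Put price V = K·e^{−rT}·N(−d₂) − S·N(−d₁) = 56.119037 − 40.515567 = 15.603470
φ(d₁) = (1/√(2π))·e^{−d₁²/2} = 0.333984
ν = S·φ(d₁)·√T = 66.962254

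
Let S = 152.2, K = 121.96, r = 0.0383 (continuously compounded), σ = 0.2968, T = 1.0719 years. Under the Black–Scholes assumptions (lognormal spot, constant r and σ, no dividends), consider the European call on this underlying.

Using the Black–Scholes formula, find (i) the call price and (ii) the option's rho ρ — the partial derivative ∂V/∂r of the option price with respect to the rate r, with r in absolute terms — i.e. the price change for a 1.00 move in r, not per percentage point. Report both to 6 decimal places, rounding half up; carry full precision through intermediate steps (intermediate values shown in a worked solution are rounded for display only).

σ√T = 0.2968·√1.0719 = 0.307285
d₁ = (ln(S/K) + (r+σ²/2)T) / (σ√T) = (ln(152.2/121.96) + (0.0383+0.2968²/2)·1.0719) / 0.307285 = (0.221502 + 0.088266) / 0.307285 = 1.008081
d₂ = d₁ − σ√T = 1.008081 − 0.307285 = 0.700797
e^{−rT} = e^{−0.0383·1.0719} = 0.959778
N(d₁) = 0.843292,  N(d₂) = 0.758285
Call price V = S·N(d₁) − K·e^{−rT}·N(d₂) = 128.349089 − 88.760650 = 39.588439
ρ = K·T·e^{−rT}·N(d₂) = 95.142540

price = 39.588439
ρ = 95.142540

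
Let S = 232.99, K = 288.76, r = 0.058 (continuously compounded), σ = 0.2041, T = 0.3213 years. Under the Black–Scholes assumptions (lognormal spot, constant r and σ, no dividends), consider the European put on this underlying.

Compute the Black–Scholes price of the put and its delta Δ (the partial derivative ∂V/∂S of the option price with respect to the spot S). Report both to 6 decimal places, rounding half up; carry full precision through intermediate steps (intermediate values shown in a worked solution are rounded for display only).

price = 50.989843
Δ = -0.949083

σ√T = 0.2041·√0.3213 = 0.115691
d₁ = (ln(S/K) + (r+σ²/2)T) / (σ√T) = (ln(232.99/288.76) + (0.058+0.2041²/2)·0.3213) / 0.115691 = (-0.214600 + 0.025328) / 0.115691 = -1.636025
d₂ = d₁ − σ√T = -1.636025 − 0.115691 = -1.751715
e^{−rT} = e^{−0.058·0.3213} = 0.981537
N(−d₁) = 0.949083,  N(−d₂) = 0.960089
Put price V = K·e^{−rT}·N(−d₂) − S·N(−d₁) = 272.116639 − 221.126796 = 50.989843
Δ = −N(−d₁) = -0.949083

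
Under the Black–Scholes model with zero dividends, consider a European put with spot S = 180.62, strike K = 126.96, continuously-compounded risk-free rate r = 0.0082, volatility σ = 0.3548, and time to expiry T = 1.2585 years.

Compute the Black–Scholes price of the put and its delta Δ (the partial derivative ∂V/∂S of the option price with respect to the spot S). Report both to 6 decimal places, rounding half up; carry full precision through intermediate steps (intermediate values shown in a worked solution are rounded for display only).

σ√T = 0.3548·√1.2585 = 0.398025
d₁ = (ln(S/K) + (r+σ²/2)T) / (σ√T) = (ln(180.62/126.96) + (0.0082+0.3548²/2)·1.2585) / 0.398025 = (0.352523 + 0.089532) / 0.398025 = 1.110621
d₂ = d₁ − σ√T = 1.110621 − 0.398025 = 0.712596
e^{−rT} = e^{−0.0082·1.2585} = 0.989733
N(−d₁) = 0.133366,  N(−d₂) = 0.238048
Put price V = K·e^{−rT}·N(−d₂) − S·N(−d₁) = 29.912261 − 24.088513 = 5.823748
Δ = −N(−d₁) = -0.133366

price = 5.823748
Δ = -0.133366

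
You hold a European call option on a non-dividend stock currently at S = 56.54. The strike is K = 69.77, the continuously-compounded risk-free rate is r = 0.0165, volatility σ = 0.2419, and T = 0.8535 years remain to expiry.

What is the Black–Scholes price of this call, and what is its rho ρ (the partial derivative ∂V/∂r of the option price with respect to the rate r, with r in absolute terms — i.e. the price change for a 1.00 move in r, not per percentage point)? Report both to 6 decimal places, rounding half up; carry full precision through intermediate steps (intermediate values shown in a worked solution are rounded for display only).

price = 1.452099
ρ = 9.464812

σ√T = 0.2419·√0.8535 = 0.223479
d₁ = (ln(S/K) + (r+σ²/2)T) / (σ√T) = (ln(56.54/69.77) + (0.0165+0.2419²/2)·0.8535) / 0.223479 = (-0.210256 + 0.039054) / 0.223479 = -0.766073
d₂ = d₁ − σ√T = -0.766073 − 0.223479 = -0.989552
e^{−rT} = e^{−0.0165·0.8535} = 0.986016
N(d₁) = 0.221817,  N(d₂) = 0.161197
Call price V = S·N(d₁) − K·e^{−rT}·N(d₂) = 12.541509 − 11.089411 = 1.452099
ρ = K·T·e^{−rT}·N(d₂) = 9.464812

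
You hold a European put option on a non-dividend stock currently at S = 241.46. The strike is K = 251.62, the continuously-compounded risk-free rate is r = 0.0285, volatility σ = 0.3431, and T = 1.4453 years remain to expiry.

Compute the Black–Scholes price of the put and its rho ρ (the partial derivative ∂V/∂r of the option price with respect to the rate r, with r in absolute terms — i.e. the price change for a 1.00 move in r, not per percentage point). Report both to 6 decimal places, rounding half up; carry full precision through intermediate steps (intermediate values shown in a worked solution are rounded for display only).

σ√T = 0.3431·√1.4453 = 0.412477
d₁ = (ln(S/K) + (r+σ²/2)T) / (σ√T) = (ln(241.46/251.62) + (0.0285+0.3431²/2)·1.4453) / 0.412477 = (-0.041216 + 0.126260) / 0.412477 = 0.206178
d₂ = d₁ − σ√T = 0.206178 − 0.412477 = -0.206299
e^{−rT} = e^{−0.0285·1.4453} = 0.959646
N(−d₁) = 0.418326,  N(−d₂) = 0.581721
Put price V = K·e^{−rT}·N(−d₂) − S·N(−d₁) = 140.466001 − 101.009022 = 39.456978
ρ = −K·T·e^{−rT}·N(−d₂) = -203.015511

price = 39.456978
ρ = -203.015511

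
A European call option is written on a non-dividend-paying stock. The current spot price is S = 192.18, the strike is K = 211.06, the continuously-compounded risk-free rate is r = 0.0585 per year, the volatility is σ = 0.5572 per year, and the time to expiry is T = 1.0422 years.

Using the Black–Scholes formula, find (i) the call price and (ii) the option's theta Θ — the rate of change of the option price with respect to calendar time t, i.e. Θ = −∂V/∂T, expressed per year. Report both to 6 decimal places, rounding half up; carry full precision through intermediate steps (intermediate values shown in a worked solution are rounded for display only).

price = 40.619396
Θ = -24.645321

σ√T = 0.5572·√1.0422 = 0.568835
d₁ = (ln(S/K) + (r+σ²/2)T) / (σ√T) = (ln(192.18/211.06) + (0.0585+0.5572²/2)·1.0422) / 0.568835 = (-0.093710 + 0.222756) / 0.568835 = 0.226859
d₂ = d₁ − σ√T = 0.226859 − 0.568835 = -0.341976
e^{−rT} = e^{−0.0585·1.0422} = 0.940853
N(d₁) = 0.589733,  N(d₂) = 0.366184
Call price V = S·N(d₁) − K·e^{−rT}·N(d₂) = 113.334963 − 72.715567 = 40.619396
φ(d₁) = (1/√(2π))·e^{−d₁²/2} = 0.388807
Θ = −S·φ(d₁)·σ/(2√T) − r·K·e^{−rT}·N(d₂) = −20.391460 − 4.253861 = -24.645321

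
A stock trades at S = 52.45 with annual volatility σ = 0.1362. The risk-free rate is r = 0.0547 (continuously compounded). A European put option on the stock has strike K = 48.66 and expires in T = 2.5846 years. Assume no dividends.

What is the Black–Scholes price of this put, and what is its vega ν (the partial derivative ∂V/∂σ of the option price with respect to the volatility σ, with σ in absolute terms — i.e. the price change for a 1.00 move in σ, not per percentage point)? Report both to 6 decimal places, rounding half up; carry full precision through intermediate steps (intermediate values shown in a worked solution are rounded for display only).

price = 0.874884
ν = 18.416641

σ√T = 0.1362·√2.5846 = 0.218965
d₁ = (ln(S/K) + (r+σ²/2)T) / (σ√T) = (ln(52.45/48.66) + (0.0547+0.1362²/2)·2.5846) / 0.218965 = (0.075003 + 0.165350) / 0.218965 = 1.097682
d₂ = d₁ − σ√T = 1.097682 − 0.218965 = 0.878717
e^{−rT} = e^{−0.0547·2.5846} = 0.868161
N(−d₁) = 0.136172,  N(−d₂) = 0.189777
Put price V = K·e^{−rT}·N(−d₂) − S·N(−d₁) = 8.017093 − 7.142209 = 0.874884
φ(d₁) = (1/√(2π))·e^{−d₁²/2} = 0.218408
ν = S·φ(d₁)·√T = 18.416641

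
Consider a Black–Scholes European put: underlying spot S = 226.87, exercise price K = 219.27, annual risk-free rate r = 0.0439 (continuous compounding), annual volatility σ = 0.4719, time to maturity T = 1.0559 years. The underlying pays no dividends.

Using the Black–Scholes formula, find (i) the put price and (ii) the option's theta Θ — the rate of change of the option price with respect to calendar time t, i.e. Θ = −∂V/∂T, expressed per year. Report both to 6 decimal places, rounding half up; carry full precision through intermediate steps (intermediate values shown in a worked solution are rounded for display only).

price = 33.578555
Θ = -14.244699

σ√T = 0.4719·√1.0559 = 0.484910
d₁ = (ln(S/K) + (r+σ²/2)T) / (σ√T) = (ln(226.87/219.27) + (0.0439+0.4719²/2)·1.0559) / 0.484910 = (0.034073 + 0.163923) / 0.484910 = 0.408315
d₂ = d₁ − σ√T = 0.408315 − 0.484910 = -0.076595
e^{−rT} = e^{−0.0439·1.0559} = 0.954704
N(−d₁) = 0.341521,  N(−d₂) = 0.530527
Put price V = K·e^{−rT}·N(−d₂) − S·N(−d₁) = 111.059443 − 77.480888 = 33.578555
φ(d₁) = (1/√(2π))·e^{−d₁²/2} = 0.367035
Θ = −S·φ(d₁)·σ/(2√T) + r·K·e^{−rT}·N(−d₂) = −19.120208 + 4.875510 = -14.244699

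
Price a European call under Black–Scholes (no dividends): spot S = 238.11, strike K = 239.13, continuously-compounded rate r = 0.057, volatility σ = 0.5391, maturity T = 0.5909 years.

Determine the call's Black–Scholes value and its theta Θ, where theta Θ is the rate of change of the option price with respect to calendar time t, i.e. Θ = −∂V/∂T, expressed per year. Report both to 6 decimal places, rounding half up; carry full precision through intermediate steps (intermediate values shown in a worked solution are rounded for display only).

price = 42.064740
Θ = -37.920965

σ√T = 0.5391·√0.5909 = 0.414406
d₁ = (ln(S/K) + (r+σ²/2)T) / (σ√T) = (ln(238.11/239.13) + (0.057+0.5391²/2)·0.5909) / 0.414406 = (-0.004275 + 0.119548) / 0.414406 = 0.278164
d₂ = d₁ − σ√T = 0.278164 − 0.414406 = -0.136242
e^{−rT} = e^{−0.057·0.5909} = 0.966880
N(d₁) = 0.609557,  N(d₂) = 0.445815
Call price V = S·N(d₁) − K·e^{−rT}·N(d₂) = 145.141581 − 103.076841 = 42.064740
φ(d₁) = (1/√(2π))·e^{−d₁²/2} = 0.383803
Θ = −S·φ(d₁)·σ/(2√T) − r·K·e^{−rT}·N(d₂) = −32.045585 − 5.875380 = -37.920965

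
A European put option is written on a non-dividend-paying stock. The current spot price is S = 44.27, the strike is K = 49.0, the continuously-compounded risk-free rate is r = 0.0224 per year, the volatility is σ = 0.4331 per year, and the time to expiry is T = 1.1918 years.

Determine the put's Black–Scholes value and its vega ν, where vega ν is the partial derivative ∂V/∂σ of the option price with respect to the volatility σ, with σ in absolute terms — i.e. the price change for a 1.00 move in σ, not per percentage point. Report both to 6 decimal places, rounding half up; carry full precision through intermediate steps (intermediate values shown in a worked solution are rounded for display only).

σ√T = 0.4331·√1.1918 = 0.472814
d₁ = (ln(S/K) + (r+σ²/2)T) / (σ√T) = (ln(44.27/49.0) + (0.0224+0.4331²/2)·1.1918) / 0.472814 = (-0.101513 + 0.138473) / 0.472814 = 0.078169
d₂ = d₁ − σ√T = 0.078169 − 0.472814 = -0.394644
e^{−rT} = e^{−0.0224·1.1918} = 0.973657
N(−d₁) = 0.468847,  N(−d₂) = 0.653447
Put price V = K·e^{−rT}·N(−d₂) − S·N(−d₁) = 31.175435 − 20.755840 = 10.419594
φ(d₁) = (1/√(2π))·e^{−d₁²/2} = 0.397725
ν = S·φ(d₁)·√T = 19.221816

price = 10.419594
ν = 19.221816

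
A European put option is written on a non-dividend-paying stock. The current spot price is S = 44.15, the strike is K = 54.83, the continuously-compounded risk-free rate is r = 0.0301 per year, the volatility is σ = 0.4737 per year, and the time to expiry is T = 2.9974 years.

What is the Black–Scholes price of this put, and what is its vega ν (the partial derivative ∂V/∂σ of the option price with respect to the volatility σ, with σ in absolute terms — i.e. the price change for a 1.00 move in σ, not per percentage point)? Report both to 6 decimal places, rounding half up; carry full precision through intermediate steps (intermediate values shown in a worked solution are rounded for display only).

σ√T = 0.4737·√2.9974 = 0.820117
d₁ = (ln(S/K) + (r+σ²/2)T) / (σ√T) = (ln(44.15/54.83) + (0.0301+0.4737²/2)·2.9974) / 0.820117 = (-0.216645 + 0.426518) / 0.820117 = 0.255906
d₂ = d₁ − σ√T = 0.255906 − 0.820117 = -0.564211
e^{−rT} = e^{−0.0301·2.9974} = 0.913729
N(−d₁) = 0.399012,  N(−d₂) = 0.713695
Put price V = K·e^{−rT}·N(−d₂) − S·N(−d₁) = 35.755912 − 17.616363 = 18.139548
φ(d₁) = (1/√(2π))·e^{−d₁²/2} = 0.386091
ν = S·φ(d₁)·√T = 29.511589

price = 18.139548
ν = 29.511589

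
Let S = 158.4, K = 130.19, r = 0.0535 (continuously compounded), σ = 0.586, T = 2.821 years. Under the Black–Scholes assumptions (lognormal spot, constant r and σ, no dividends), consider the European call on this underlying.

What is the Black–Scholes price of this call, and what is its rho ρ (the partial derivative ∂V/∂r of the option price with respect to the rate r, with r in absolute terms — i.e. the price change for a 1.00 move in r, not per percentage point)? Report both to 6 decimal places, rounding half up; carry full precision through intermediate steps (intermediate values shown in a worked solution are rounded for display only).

price = 77.092131
ρ = 140.388439

σ√T = 0.586·√2.821 = 0.984236
d₁ = (ln(S/K) + (r+σ²/2)T) / (σ√T) = (ln(158.4/130.19) + (0.0535+0.586²/2)·2.821) / 0.984236 = (0.196129 + 0.635284) / 0.984236 = 0.844729
d₂ = d₁ − σ√T = 0.844729 − 0.984236 = -0.139507
e^{−rT} = e^{−0.0535·2.821} = 0.859913
N(d₁) = 0.800869,  N(d₂) = 0.444525
Call price V = S·N(d₁) − K·e^{−rT}·N(d₂) = 126.857618 − 49.765487 = 77.092131
ρ = K·T·e^{−rT}·N(d₂) = 140.388439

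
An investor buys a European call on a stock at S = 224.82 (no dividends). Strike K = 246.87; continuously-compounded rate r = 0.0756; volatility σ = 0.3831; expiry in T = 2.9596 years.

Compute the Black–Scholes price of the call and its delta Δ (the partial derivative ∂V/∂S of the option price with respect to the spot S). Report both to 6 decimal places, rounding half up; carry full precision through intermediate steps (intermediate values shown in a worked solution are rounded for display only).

price = 69.257479
Δ = 0.700924

σ√T = 0.3831·√2.9596 = 0.659066
d₁ = (ln(S/K) + (r+σ²/2)T) / (σ√T) = (ln(224.82/246.87) + (0.0756+0.3831²/2)·2.9596) / 0.659066 = (-0.093562 + 0.440930) / 0.659066 = 0.527061
d₂ = d₁ − σ√T = 0.527061 − 0.659066 = -0.132005
e^{−rT} = e^{−0.0756·2.9596} = 0.799518
N(d₁) = 0.700924,  N(d₂) = 0.447490
Call price V = S·N(d₁) − K·e^{−rT}·N(d₂) = 157.581811 − 88.324333 = 69.257479
Δ = N(d₁) = 0.700924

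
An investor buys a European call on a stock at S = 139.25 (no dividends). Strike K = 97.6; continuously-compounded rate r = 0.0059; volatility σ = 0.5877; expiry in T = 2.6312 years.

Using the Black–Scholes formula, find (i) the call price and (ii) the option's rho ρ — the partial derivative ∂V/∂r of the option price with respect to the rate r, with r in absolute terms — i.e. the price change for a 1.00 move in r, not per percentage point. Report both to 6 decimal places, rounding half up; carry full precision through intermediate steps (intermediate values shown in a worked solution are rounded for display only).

σ√T = 0.5877·√2.6312 = 0.953307
d₁ = (ln(S/K) + (r+σ²/2)T) / (σ√T) = (ln(139.25/97.6) + (0.0059+0.5877²/2)·2.6312) / 0.953307 = (0.355393 + 0.469921) / 0.953307 = 0.865738
d₂ = d₁ − σ√T = 0.865738 − 0.953307 = -0.087568
e^{−rT} = e^{−0.0059·2.6312} = 0.984596
N(d₁) = 0.806683,  N(d₂) = 0.465110
Call price V = S·N(d₁) − K·e^{−rT}·N(d₂) = 112.330636 − 44.695462 = 67.635174
ρ = K·T·e^{−rT}·N(d₂) = 117.602699

price = 67.635174
ρ = 117.602699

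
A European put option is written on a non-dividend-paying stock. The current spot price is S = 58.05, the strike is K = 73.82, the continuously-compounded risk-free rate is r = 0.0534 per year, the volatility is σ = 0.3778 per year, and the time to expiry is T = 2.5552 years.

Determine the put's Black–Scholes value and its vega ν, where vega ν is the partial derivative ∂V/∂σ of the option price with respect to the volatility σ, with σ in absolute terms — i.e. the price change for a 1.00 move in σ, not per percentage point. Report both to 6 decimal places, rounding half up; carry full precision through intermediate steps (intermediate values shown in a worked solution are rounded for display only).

price = 17.915070
ν = 36.707753

σ√T = 0.3778·√2.5552 = 0.603913
d₁ = (ln(S/K) + (r+σ²/2)T) / (σ√T) = (ln(58.05/73.82) + (0.0534+0.3778²/2)·2.5552) / 0.603913 = (-0.240325 + 0.318803) / 0.603913 = 0.129949
d₂ = d₁ − σ√T = 0.129949 − 0.603913 = -0.473964
e^{−rT} = e^{−0.0534·2.5552} = 0.872452
N(−d₁) = 0.448303,  N(−d₂) = 0.682237
Put price V = K·e^{−rT}·N(−d₂) − S·N(−d₁) = 43.939071 − 26.024001 = 17.915070
φ(d₁) = (1/√(2π))·e^{−d₁²/2} = 0.395588
ν = S·φ(d₁)·√T = 36.707753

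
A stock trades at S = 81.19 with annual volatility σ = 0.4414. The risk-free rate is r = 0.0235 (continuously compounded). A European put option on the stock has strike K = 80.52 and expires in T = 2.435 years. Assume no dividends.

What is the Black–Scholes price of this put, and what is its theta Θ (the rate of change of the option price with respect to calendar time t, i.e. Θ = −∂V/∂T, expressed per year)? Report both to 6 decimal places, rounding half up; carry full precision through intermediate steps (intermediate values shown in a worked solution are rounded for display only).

σ√T = 0.4414·√2.435 = 0.688782
d₁ = (ln(S/K) + (r+σ²/2)T) / (σ√T) = (ln(81.19/80.52) + (0.0235+0.4414²/2)·2.435) / 0.688782 = (0.008286 + 0.294433) / 0.688782 = 0.439499
d₂ = d₁ − σ√T = 0.439499 − 0.688782 = -0.249283
e^{−rT} = e^{−0.0235·2.435} = 0.944384
N(−d₁) = 0.330150,  N(−d₂) = 0.598429
Put price V = K·e^{−rT}·N(−d₂) − S·N(−d₁) = 45.505606 − 26.804865 = 18.700741
φ(d₁) = (1/√(2π))·e^{−d₁²/2} = 0.362215
Θ = −S·φ(d₁)·σ/(2√T) + r·K·e^{−rT}·N(−d₂) = −4.159311 + 1.069382 = -3.089929

price = 18.700741
Θ = -3.089929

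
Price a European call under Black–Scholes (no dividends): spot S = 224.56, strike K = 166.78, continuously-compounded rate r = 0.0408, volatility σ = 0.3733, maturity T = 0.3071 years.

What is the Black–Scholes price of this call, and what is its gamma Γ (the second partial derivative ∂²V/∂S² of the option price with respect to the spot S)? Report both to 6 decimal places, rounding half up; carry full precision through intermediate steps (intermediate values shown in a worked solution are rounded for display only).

price = 61.022074
Γ = 0.002380

σ√T = 0.3733·√0.3071 = 0.206870
d₁ = (ln(S/K) + (r+σ²/2)T) / (σ√T) = (ln(224.56/166.78) + (0.0408+0.3733²/2)·0.3071) / 0.206870 = (0.297467 + 0.033927) / 0.206870 = 1.601945
d₂ = d₁ − σ√T = 1.601945 − 0.206870 = 1.395075
e^{−rT} = e^{−0.0408·0.3071} = 0.987548
N(d₁) = 0.945416,  N(d₂) = 0.918503
Call price V = S·N(d₁) − K·e^{−rT}·N(d₂) = 212.302644 − 151.280570 = 61.022074
φ(d₁) = (1/√(2π))·e^{−d₁²/2} = 0.110576
Γ = φ(d₁) / (S·σ·√T) = 0.002380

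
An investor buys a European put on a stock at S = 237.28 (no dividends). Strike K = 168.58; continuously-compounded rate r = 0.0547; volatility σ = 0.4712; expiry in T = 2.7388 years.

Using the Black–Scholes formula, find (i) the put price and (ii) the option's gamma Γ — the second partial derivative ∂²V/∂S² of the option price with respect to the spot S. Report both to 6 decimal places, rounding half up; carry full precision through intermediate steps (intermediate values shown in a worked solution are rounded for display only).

σ√T = 0.4712·√2.7388 = 0.779804
d₁ = (ln(S/K) + (r+σ²/2)T) / (σ√T) = (ln(237.28/168.58) + (0.0547+0.4712²/2)·2.7388) / 0.779804 = (0.341830 + 0.453859) / 0.779804 = 1.020372
d₂ = d₁ − σ√T = 1.020372 − 0.779804 = 0.240568
e^{−rT} = e^{−0.0547·2.7388} = 0.860869
N(−d₁) = 0.153776,  N(−d₂) = 0.404945
Put price V = K·e^{−rT}·N(−d₂) − S·N(−d₁) = 58.767806 − 36.487992 = 22.279814
φ(d₁) = (1/√(2π))·e^{−d₁²/2} = 0.237042
Γ = φ(d₁) / (S·σ·√T) = 0.001281

price = 22.279814
Γ = 0.001281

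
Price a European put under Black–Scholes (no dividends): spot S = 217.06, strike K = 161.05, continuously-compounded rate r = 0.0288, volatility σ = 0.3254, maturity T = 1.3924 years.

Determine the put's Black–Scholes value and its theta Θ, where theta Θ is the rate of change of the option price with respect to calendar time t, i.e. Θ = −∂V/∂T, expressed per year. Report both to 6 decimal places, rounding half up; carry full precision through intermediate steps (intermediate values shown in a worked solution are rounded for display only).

price = 7.225191
Θ = -5.616439

σ√T = 0.3254·√1.3924 = 0.383972
d₁ = (ln(S/K) + (r+σ²/2)T) / (σ√T) = (ln(217.06/161.05) + (0.0288+0.3254²/2)·1.3924) / 0.383972 = (0.298459 + 0.113818) / 0.383972 = 1.073717
d₂ = d₁ − σ√T = 1.073717 − 0.383972 = 0.689745
e^{−rT} = e^{−0.0288·1.3924} = 0.960692
N(−d₁) = 0.141475,  N(−d₂) = 0.245177
Put price V = K·e^{−rT}·N(−d₂) − S·N(−d₁) = 37.933699 − 30.708508 = 7.225191
φ(d₁) = (1/√(2π))·e^{−d₁²/2} = 0.224165
Θ = −S·φ(d₁)·σ/(2√T) + r·K·e^{−rT}·N(−d₂) = −6.708929 + 1.092491 = -5.616439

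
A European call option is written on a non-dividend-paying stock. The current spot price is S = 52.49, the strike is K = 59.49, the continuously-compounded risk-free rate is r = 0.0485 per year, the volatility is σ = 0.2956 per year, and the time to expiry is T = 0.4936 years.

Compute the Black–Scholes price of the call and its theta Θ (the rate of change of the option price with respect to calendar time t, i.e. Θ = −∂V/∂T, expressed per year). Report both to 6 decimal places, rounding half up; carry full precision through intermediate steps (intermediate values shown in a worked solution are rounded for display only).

price = 2.306350
Θ = -4.873399

σ√T = 0.2956·√0.4936 = 0.207679
d₁ = (ln(S/K) + (r+σ²/2)T) / (σ√T) = (ln(52.49/59.49) + (0.0485+0.2956²/2)·0.4936) / 0.207679 = (-0.125186 + 0.045505) / 0.207679 = -0.383673
d₂ = d₁ − σ√T = -0.383673 − 0.207679 = -0.591352
e^{−rT} = e^{−0.0485·0.4936} = 0.976345
N(d₁) = 0.350610,  N(d₂) = 0.277142
Call price V = S·N(d₁) − K·e^{−rT}·N(d₂) = 18.403540 − 16.097190 = 2.306350
φ(d₁) = (1/√(2π))·e^{−d₁²/2} = 0.370634
Θ = −S·φ(d₁)·σ/(2√T) − r·K·e^{−rT}·N(d₂) = −4.092685 − 0.780714 = -4.873399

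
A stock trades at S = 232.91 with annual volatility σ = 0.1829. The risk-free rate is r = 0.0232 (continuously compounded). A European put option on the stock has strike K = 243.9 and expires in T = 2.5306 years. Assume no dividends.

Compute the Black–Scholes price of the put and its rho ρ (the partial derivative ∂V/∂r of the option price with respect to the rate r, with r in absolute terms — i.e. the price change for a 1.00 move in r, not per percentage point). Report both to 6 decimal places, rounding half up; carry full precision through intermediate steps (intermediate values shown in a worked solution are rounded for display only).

price = 25.337449
ρ = -314.689316

σ√T = 0.1829·√2.5306 = 0.290955
d₁ = (ln(S/K) + (r+σ²/2)T) / (σ√T) = (ln(232.91/243.9) + (0.0232+0.1829²/2)·2.5306) / 0.290955 = (-0.046106 + 0.101037) / 0.290955 = 0.188796
d₂ = d₁ − σ√T = 0.188796 − 0.290955 = -0.102159
e^{−rT} = e^{−0.0232·2.5306} = 0.942980
N(−d₁) = 0.425126,  N(−d₂) = 0.540685
Put price V = K·e^{−rT}·N(−d₂) − S·N(−d₁) = 124.353638 − 99.016189 = 25.337449
ρ = −K·T·e^{−rT}·N(−d₂) = -314.689316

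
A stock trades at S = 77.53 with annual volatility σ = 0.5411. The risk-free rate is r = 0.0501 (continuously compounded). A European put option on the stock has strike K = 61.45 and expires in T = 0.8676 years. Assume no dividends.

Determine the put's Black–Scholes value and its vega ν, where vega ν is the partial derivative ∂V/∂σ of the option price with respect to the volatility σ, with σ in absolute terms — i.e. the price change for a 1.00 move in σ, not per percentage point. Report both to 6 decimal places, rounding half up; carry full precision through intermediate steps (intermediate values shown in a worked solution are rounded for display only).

σ√T = 0.5411·√0.8676 = 0.504008
d₁ = (ln(S/K) + (r+σ²/2)T) / (σ√T) = (ln(77.53/61.45) + (0.0501+0.5411²/2)·0.8676) / 0.504008 = (0.232441 + 0.170479) / 0.504008 = 0.799432
d₂ = d₁ − σ√T = 0.799432 − 0.504008 = 0.295424
e^{−rT} = e^{−0.0501·0.8676} = 0.957464
N(−d₁) = 0.212020,  N(−d₂) = 0.383835
Put price V = K·e^{−rT}·N(−d₂) − S·N(−d₁) = 22.583392 − 16.437917 = 6.145475
φ(d₁) = (1/√(2π))·e^{−d₁²/2} = 0.289823
ν = S·φ(d₁)·√T = 20.929689

price = 6.145475
ν = 20.929689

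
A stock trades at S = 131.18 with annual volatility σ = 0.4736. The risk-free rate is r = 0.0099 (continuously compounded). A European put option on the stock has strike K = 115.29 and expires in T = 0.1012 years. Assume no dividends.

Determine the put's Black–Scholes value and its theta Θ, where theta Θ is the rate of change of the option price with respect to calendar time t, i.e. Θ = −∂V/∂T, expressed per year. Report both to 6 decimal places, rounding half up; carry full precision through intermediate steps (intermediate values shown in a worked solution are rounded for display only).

σ√T = 0.4736·√0.1012 = 0.150661
d₁ = (ln(S/K) + (r+σ²/2)T) / (σ√T) = (ln(131.18/115.29) + (0.0099+0.4736²/2)·0.1012) / 0.150661 = (0.129120 + 0.012351) / 0.150661 = 0.939000
d₂ = d₁ − σ√T = 0.939000 − 0.150661 = 0.788339
e^{−rT} = e^{−0.0099·0.1012} = 0.998999
N(−d₁) = 0.173865,  N(−d₂) = 0.215249
Put price V = K·e^{−rT}·N(−d₂) − S·N(−d₁) = 24.791245 − 22.807660 = 1.983586
φ(d₁) = (1/√(2π))·e^{−d₁²/2} = 0.256712
Θ = −S·φ(d₁)·σ/(2√T) + r·K·e^{−rT}·N(−d₂) = −25.067201 + 0.245433 = -24.821768

price = 1.983586
Θ = -24.821768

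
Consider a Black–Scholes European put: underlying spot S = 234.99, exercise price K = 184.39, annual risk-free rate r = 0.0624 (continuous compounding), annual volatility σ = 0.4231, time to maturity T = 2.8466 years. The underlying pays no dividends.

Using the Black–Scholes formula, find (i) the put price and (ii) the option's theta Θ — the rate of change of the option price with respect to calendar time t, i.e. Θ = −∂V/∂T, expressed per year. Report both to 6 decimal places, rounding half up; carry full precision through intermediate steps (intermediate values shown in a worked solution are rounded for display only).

σ√T = 0.4231·√2.8466 = 0.713849
d₁ = (ln(S/K) + (r+σ²/2)T) / (σ√T) = (ln(234.99/184.39) + (0.0624+0.4231²/2)·2.8466) / 0.713849 = (0.242490 + 0.432418) / 0.713849 = 0.945449
d₂ = d₁ − σ√T = 0.945449 − 0.713849 = 0.231600
e^{−rT} = e^{−0.0624·2.8466} = 0.837254
N(−d₁) = 0.172215,  N(−d₂) = 0.408424
Put price V = K·e^{−rT}·N(−d₂) − S·N(−d₁) = 63.053043 − 40.468756 = 22.584287
φ(d₁) = (1/√(2π))·e^{−d₁²/2} = 0.255157
Θ = −S·φ(d₁)·σ/(2√T) + r·K·e^{−rT}·N(−d₂) = −7.518080 + 3.934510 = -3.583570

price = 22.584287
Θ = -3.583570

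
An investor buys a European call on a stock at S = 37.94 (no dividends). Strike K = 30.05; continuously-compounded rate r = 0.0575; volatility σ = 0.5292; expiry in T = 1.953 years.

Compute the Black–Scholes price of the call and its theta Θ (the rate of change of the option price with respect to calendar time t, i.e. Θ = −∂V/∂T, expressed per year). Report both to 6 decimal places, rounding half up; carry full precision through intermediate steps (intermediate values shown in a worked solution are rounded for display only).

σ√T = 0.5292·√1.953 = 0.739556
d₁ = (ln(S/K) + (r+σ²/2)T) / (σ√T) = (ln(37.94/30.05) + (0.0575+0.5292²/2)·1.953) / 0.739556 = (0.233143 + 0.385769) / 0.739556 = 0.836870
d₂ = d₁ − σ√T = 0.836870 − 0.739556 = 0.097314
e^{−rT} = e^{−0.0575·1.953} = 0.893778
N(d₁) = 0.798667,  N(d₂) = 0.538762
Call price V = S·N(d₁) − K·e^{−rT}·N(d₂) = 30.301435 − 14.470080 = 15.831354
φ(d₁) = (1/√(2π))·e^{−d₁²/2} = 0.281080
Θ = −S·φ(d₁)·σ/(2√T) − r·K·e^{−rT}·N(d₂) = −2.019141 − 0.832030 = -2.851171

price = 15.831354
Θ = -2.851171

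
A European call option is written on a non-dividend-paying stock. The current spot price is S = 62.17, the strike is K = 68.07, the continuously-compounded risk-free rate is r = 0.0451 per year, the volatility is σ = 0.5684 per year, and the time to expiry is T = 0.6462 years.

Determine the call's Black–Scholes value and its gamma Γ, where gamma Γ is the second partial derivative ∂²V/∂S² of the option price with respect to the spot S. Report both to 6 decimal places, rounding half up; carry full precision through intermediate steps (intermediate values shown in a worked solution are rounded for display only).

σ√T = 0.5684·√0.6462 = 0.456917
d₁ = (ln(S/K) + (r+σ²/2)T) / (σ√T) = (ln(62.17/68.07) + (0.0451+0.5684²/2)·0.6462) / 0.456917 = (-0.090664 + 0.133530) / 0.456917 = 0.093816
d₂ = d₁ − σ√T = 0.093816 − 0.456917 = -0.363101
e^{−rT} = e^{−0.0451·0.6462} = 0.971277
N(d₁) = 0.537372,  N(d₂) = 0.358265
Call price V = S·N(d₁) − K·e^{−rT}·N(d₂) = 33.408446 − 23.686610 = 9.721836
φ(d₁) = (1/√(2π))·e^{−d₁²/2} = 0.397190
Γ = φ(d₁) / (S·σ·√T) = 0.013982

price = 9.721836
Γ = 0.013982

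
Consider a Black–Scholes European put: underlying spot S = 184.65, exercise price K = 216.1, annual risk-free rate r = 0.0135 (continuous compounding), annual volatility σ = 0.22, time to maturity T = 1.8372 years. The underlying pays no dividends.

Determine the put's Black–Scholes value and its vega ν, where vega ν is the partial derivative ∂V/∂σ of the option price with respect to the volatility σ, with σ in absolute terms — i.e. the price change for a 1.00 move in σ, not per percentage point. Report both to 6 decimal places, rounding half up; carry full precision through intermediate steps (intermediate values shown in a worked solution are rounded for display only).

σ√T = 0.22·√1.8372 = 0.298195
d₁ = (ln(S/K) + (r+σ²/2)T) / (σ√T) = (ln(184.65/216.1) + (0.0135+0.22²/2)·1.8372) / 0.298195 = (-0.157279 + 0.069262) / 0.298195 = -0.295164
d₂ = d₁ − σ√T = -0.295164 − 0.298195 = -0.593360
e^{−rT} = e^{−0.0135·1.8372} = 0.975503
N(−d₁) = 0.616066,  N(−d₂) = 0.723530
Put price V = K·e^{−rT}·N(−d₂) − S·N(−d₁) = 152.524548 − 113.756565 = 38.767983
φ(d₁) = (1/√(2π))·e^{−d₁²/2} = 0.381937
ν = S·φ(d₁)·√T = 95.591501

price = 38.767983
ν = 95.591501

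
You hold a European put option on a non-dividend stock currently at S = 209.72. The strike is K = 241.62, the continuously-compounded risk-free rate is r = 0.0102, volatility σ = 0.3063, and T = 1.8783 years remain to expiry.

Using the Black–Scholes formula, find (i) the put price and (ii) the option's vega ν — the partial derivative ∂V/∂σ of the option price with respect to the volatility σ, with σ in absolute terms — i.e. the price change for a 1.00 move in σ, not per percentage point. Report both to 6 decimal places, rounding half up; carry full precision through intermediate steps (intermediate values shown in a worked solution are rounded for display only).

σ√T = 0.3063·√1.8783 = 0.419787
d₁ = (ln(S/K) + (r+σ²/2)T) / (σ√T) = (ln(209.72/241.62) + (0.0102+0.3063²/2)·1.8783) / 0.419787 = (-0.141593 + 0.107269) / 0.419787 = -0.081764
d₂ = d₁ − σ√T = -0.081764 − 0.419787 = -0.501552
e^{−rT} = e^{−0.0102·1.8783} = 0.981024
N(−d₁) = 0.532583,  N(−d₂) = 0.692008
Put price V = K·e^{−rT}·N(−d₂) − S·N(−d₁) = 164.030193 − 111.693269 = 52.336924
φ(d₁) = (1/√(2π))·e^{−d₁²/2} = 0.397611
ν = S·φ(d₁)·√T = 114.282751

price = 52.336924
ν = 114.282751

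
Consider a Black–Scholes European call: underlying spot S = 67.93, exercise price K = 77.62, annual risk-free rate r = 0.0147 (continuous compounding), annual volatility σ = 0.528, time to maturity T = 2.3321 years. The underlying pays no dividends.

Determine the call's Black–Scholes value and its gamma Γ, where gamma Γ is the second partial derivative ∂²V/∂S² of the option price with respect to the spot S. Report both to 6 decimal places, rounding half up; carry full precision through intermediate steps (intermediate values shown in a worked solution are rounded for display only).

price = 19.003842
Γ = 0.007003

σ√T = 0.528·√2.3321 = 0.806320
d₁ = (ln(S/K) + (r+σ²/2)T) / (σ√T) = (ln(67.93/77.62) + (0.0147+0.528²/2)·2.3321) / 0.806320 = (-0.133347 + 0.359358) / 0.806320 = 0.280299
d₂ = d₁ − σ√T = 0.280299 − 0.806320 = -0.526021
e^{−rT} = e^{−0.0147·2.3321} = 0.966299
N(d₁) = 0.610376,  N(d₂) = 0.299437
Call price V = S·N(d₁) − K·e^{−rT}·N(d₂) = 41.462833 − 22.458991 = 19.003842
φ(d₁) = (1/√(2π))·e^{−d₁²/2} = 0.383574
Γ = φ(d₁) / (S·σ·√T) = 0.007003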